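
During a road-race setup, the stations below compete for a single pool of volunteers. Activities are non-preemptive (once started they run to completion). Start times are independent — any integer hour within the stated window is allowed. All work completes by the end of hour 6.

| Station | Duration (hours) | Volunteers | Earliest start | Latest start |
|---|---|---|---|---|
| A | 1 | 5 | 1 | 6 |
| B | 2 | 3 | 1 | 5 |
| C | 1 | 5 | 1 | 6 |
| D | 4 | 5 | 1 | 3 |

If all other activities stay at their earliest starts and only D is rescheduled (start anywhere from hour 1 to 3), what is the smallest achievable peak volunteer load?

13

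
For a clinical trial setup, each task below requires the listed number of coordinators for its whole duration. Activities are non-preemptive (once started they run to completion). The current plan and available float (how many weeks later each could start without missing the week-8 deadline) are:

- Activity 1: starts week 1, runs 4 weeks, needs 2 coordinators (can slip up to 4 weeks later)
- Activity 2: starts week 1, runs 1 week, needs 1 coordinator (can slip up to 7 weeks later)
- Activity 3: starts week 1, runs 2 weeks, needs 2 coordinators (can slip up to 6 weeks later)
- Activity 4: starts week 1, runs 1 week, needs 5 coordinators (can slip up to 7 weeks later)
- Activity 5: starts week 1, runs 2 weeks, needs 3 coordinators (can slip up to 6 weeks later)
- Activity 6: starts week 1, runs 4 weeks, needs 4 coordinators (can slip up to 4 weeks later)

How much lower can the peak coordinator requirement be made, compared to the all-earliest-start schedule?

Early-start peak: w1:17  w2:11  w3:6  w4:6  w5:0  w6:0  w7:0  w8:0 ⇒ 17.
Leveled (Activity 1@1, Activity 2@1, Activity 3@5, Activity 4@7, Activity 5@1, Activity 6@3): w1:6  w2:5  w3:6  w4:6  w5:6  w6:6  w7:5  w8:0 ⇒ 6.
Reduction 17 − 6 = 11.

11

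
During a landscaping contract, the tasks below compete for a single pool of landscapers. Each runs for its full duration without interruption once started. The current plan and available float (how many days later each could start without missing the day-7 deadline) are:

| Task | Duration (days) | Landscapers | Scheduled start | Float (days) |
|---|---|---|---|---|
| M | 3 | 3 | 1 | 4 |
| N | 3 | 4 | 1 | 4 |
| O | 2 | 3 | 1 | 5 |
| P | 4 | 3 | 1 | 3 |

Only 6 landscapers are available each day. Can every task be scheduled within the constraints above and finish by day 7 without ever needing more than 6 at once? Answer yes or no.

The minimum achievable peak is 7; 6 < 7, so no feasible schedule stays within the cap.

no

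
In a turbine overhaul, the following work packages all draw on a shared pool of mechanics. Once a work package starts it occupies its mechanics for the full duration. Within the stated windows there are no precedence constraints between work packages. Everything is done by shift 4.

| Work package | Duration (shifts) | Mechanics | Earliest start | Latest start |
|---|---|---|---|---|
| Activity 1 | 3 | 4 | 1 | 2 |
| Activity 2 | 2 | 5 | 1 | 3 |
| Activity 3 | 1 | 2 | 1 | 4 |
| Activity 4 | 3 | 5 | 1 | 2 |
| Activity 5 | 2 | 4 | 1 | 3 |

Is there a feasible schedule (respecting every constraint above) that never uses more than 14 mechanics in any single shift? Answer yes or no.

Schedule Activity 1@1, Activity 2@1, Activity 3@1, Activity 4@2, Activity 5@3: s1:11  s2:14  s3:13  s4:9 — peak 14 ≤ 14.

yes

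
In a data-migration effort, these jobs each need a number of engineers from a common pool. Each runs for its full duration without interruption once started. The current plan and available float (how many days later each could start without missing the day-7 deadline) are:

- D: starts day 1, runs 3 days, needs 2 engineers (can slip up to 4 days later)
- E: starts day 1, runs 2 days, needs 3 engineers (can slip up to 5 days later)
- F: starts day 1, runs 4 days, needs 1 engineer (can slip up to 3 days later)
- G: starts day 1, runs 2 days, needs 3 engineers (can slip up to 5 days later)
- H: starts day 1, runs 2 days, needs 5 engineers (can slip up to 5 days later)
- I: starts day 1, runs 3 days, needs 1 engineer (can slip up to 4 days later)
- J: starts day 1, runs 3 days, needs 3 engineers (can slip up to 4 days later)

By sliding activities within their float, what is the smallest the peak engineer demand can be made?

7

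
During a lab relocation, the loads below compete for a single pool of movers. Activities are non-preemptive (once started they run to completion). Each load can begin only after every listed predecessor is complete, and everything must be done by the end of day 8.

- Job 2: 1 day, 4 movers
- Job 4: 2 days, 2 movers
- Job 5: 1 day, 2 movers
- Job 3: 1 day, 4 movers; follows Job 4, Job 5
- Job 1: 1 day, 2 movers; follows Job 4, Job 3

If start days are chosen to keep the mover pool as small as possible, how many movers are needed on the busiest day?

4

Early-start (Job 2@1, Job 4@1, Job 5@1, Job 3@3, Job 1@4) gives peak 8: d1:8  d2:2  d3:4  d4:2  d5:0  d6:0  d7:0  d8:0.
Shift Job 4→2, Job 5→2, Job 3→4, Job 1→5.
Schedule Job 2@1, Job 4@2, Job 5@2, Job 3@4, Job 1@5: d1:4  d2:4  d3:2  d4:4  d5:2  d6:0  d7:0  d8:0 — peak 4.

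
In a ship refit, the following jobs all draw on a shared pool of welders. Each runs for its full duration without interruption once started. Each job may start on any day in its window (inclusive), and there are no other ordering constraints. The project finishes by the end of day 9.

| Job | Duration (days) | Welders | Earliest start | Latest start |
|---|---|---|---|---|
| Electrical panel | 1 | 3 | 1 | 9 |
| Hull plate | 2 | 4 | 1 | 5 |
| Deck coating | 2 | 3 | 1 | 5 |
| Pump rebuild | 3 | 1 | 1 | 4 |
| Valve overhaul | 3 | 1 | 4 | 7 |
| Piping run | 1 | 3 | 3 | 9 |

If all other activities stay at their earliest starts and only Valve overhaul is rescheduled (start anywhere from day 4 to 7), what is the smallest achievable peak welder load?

Valve overhaul@4: d1:11  d2:8  d3:4  d4:1  d5:1  d6:1  d7:0  d8:0  d9:0 → peak 11
Valve overhaul@5: d1:11  d2:8  d3:4  d4:0  d5:1  d6:1  d7:1  d8:0  d9:0 → peak 11
Valve overhaul@6: d1:11  d2:8  d3:4  d4:0  d5:0  d6:1  d7:1  d8:1  d9:0 → peak 11
Valve overhaul@7: d1:11  d2:8  d3:4  d4:0  d5:0  d6:0  d7:1  d8:1  d9:1 → peak 11
Best is Valve overhaul@4, peak 11.

11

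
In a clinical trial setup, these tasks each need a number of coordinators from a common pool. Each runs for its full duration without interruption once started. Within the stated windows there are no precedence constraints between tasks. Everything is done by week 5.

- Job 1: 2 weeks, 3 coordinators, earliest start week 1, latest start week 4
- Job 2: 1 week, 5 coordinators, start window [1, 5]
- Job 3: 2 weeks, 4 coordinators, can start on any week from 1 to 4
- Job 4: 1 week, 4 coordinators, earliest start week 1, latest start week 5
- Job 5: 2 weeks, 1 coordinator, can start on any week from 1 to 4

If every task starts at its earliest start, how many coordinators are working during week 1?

17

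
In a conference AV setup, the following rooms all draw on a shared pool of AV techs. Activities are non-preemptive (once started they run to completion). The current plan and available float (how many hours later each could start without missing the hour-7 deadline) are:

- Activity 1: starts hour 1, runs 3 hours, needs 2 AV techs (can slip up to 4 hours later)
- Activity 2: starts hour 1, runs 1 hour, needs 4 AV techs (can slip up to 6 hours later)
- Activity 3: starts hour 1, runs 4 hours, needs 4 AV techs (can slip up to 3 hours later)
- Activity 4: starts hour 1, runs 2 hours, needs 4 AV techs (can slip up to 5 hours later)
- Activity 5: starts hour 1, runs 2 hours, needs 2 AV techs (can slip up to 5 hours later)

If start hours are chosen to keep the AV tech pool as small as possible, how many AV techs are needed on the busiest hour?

Early-start (Activity 1@1, Activity 2@1, Activity 3@1, Activity 4@1, Activity 5@1) gives peak 16: h1:16  h2:12  h3:6  h4:4  h5:0  h6:0  h7:0.
Shift Activity 3→2, Activity 4→6, Activity 5→4.
Schedule Activity 1@1, Activity 2@1, Activity 3@2, Activity 4@6, Activity 5@4: h1:6  h2:6  h3:6  h4:6  h5:6  h6:4  h7:4 — peak 6.
Total AV tech-hours = 38 over 7 hours ⇒ peak ≥ ⌈38/7⌉ = 6, so 6 is optimal.

6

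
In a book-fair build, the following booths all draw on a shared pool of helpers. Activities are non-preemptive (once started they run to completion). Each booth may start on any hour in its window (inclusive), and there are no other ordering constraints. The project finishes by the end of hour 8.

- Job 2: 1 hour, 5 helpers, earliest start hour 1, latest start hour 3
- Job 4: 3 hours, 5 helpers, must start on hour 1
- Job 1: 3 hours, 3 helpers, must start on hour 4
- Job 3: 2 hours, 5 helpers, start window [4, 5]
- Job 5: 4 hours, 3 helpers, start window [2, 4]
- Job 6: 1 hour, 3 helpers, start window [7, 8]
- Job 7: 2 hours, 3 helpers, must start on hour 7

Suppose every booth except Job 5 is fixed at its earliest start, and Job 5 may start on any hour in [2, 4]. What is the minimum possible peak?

11

Job 5@2: h1:10  h2:8  h3:8  h4:11  h5:11  h6:3  h7:6  h8:3 → peak 11
Job 5@3: h1:10  h2:5  h3:8  h4:11  h5:11  h6:6  h7:6  h8:3 → peak 11
Job 5@4: h1:10  h2:5  h3:5  h4:11  h5:11  h6:6  h7:9  h8:3 → peak 11
Best is Job 5@2, peak 11.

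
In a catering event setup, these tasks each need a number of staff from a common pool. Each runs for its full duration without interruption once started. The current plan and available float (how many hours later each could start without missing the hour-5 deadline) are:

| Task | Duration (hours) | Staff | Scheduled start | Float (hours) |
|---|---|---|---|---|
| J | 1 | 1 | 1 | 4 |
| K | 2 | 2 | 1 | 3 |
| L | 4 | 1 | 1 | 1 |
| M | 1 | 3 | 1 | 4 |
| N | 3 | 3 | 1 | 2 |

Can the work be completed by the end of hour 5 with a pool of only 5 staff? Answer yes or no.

Schedule J@1, K@4, L@1, M@5, N@1: h1:5  h2:4  h3:4  h4:3  h5:5 — peak 5 ≤ 5.

yes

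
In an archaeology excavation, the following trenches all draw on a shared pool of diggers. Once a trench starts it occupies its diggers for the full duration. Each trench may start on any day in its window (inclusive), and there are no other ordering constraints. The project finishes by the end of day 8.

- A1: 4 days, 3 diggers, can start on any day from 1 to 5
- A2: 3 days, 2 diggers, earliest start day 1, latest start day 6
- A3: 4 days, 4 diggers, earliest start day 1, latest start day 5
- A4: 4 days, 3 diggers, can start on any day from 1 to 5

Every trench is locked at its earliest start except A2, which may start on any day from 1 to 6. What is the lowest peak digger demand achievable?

10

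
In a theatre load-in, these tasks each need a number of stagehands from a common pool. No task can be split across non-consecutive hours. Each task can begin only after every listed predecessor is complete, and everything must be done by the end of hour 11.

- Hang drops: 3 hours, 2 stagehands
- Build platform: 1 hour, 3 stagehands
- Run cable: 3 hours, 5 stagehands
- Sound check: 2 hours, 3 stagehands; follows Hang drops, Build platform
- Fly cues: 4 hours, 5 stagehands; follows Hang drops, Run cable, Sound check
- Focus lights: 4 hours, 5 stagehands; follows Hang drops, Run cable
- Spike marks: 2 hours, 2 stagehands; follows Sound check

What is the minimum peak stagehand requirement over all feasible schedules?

8

Early-start (Hang drops@1, Build platform@1, Run cable@1, Sound check@4, Fly cues@6, Focus lights@4, Spike marks@6) gives peak 12: h1:10  h2:7  h3:7  h4:8  h5:8  h6:12  h7:12  h8:5  h9:5  h10:0  h11:0.
Shift Build platform→4, Sound check→5, Fly cues→8, Spike marks→7.
Schedule Hang drops@1, Build platform@4, Run cable@1, Sound check@5, Fly cues@8, Focus lights@4, Spike marks@7: h1:7  h2:7  h3:7  h4:8  h5:8  h6:8  h7:7  h8:7  h9:5  h10:5  h11:5 — peak 8.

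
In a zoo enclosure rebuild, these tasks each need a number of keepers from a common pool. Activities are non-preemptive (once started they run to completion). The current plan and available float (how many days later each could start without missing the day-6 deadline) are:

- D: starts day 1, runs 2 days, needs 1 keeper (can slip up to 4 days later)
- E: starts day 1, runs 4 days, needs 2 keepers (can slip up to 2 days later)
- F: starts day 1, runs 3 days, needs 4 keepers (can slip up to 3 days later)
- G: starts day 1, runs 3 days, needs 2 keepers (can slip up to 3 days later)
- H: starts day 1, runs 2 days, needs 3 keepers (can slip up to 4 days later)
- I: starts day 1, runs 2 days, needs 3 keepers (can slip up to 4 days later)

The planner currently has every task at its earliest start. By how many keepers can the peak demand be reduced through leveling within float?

8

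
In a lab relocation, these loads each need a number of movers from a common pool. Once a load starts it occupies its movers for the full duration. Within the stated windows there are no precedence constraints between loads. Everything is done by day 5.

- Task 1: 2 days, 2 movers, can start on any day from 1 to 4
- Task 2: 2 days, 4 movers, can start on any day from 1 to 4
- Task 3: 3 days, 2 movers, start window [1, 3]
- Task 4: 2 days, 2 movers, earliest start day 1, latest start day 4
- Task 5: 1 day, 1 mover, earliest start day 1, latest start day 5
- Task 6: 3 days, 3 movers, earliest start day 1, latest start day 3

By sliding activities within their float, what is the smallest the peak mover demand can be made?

7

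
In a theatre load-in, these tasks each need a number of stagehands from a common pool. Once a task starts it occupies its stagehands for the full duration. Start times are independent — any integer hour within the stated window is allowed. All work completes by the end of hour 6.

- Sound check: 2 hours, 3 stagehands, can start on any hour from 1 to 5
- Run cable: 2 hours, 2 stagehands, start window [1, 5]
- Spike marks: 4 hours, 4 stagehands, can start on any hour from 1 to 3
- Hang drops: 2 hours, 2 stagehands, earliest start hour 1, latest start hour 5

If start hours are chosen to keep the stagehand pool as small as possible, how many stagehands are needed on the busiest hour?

6

Early-start (Sound check@1, Run cable@1, Spike marks@1, Hang drops@1) gives peak 11: h1:11  h2:11  h3:4  h4:4  h5:0  h6:0.
Shift Spike marks→3, Hang drops→3.
Schedule Sound check@1, Run cable@1, Spike marks@3, Hang drops@3: h1:5  h2:5  h3:6  h4:6  h5:4  h6:4 — peak 6.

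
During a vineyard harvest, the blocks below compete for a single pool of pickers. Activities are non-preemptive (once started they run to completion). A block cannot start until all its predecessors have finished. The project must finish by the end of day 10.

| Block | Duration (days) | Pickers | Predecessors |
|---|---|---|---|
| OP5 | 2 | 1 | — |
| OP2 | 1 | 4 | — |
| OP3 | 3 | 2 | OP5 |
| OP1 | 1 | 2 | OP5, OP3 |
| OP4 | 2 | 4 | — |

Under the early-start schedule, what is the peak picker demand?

9

Early-start schedule: OP5@1, OP2@1, OP3@3, OP1@6, OP4@1.
Load per day: day 1: 9, day 2: 5, day 3: 2, day 4: 2, day 5: 2, day 6: 2, day 7: 0, day 8: 0, day 9: 0, day 10: 0.
Peak is 9.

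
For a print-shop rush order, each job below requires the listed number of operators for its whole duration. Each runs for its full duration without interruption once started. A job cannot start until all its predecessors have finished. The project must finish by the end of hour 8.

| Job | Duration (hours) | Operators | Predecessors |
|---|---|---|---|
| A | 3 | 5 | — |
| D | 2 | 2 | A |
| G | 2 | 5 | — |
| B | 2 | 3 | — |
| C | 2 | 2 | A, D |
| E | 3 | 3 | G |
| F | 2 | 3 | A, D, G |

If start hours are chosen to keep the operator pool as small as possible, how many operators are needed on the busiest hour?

Early-start (A@1, D@4, G@1, B@1, C@6, E@3, F@6) gives peak 13: h1:13  h2:13  h3:8  h4:5  h5:5  h6:5  h7:5  h8:0.
Shift G→4, E→6.
Schedule A@1, D@4, G@4, B@1, C@6, E@6, F@6: h1:8  h2:8  h3:5  h4:7  h5:7  h6:8  h7:8  h8:3 — peak 8.

8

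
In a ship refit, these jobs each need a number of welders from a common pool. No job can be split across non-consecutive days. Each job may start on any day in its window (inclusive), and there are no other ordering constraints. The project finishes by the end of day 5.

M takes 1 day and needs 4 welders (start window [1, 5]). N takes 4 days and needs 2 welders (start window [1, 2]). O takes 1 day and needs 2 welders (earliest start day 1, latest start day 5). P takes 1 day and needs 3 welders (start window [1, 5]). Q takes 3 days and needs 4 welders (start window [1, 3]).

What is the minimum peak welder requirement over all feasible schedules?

6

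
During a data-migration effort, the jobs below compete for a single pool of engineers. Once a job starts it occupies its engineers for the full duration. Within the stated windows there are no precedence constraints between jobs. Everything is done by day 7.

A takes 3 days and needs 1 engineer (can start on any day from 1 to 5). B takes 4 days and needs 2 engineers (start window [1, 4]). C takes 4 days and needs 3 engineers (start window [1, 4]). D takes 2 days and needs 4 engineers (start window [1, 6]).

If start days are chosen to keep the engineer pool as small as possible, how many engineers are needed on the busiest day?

Early-start (A@1, B@1, C@1, D@1) gives peak 10: d1:10  d2:10  d3:6  d4:5  d5:0  d6:0  d7:0.
Shift B→3, C→4.
Schedule A@1, B@3, C@4, D@1: d1:5  d2:5  d3:3  d4:5  d5:5  d6:5  d7:3 — peak 5.
Total engineer-days = 31 over 7 days ⇒ peak ≥ ⌈31/7⌉ = 5, so 5 is optimal.

5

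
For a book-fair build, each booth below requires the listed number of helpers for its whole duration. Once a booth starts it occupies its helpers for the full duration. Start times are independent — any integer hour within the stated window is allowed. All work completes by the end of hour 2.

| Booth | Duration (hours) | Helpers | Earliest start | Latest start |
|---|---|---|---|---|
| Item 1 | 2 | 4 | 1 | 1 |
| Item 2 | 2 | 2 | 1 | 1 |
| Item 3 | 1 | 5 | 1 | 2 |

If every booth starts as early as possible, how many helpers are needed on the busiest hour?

11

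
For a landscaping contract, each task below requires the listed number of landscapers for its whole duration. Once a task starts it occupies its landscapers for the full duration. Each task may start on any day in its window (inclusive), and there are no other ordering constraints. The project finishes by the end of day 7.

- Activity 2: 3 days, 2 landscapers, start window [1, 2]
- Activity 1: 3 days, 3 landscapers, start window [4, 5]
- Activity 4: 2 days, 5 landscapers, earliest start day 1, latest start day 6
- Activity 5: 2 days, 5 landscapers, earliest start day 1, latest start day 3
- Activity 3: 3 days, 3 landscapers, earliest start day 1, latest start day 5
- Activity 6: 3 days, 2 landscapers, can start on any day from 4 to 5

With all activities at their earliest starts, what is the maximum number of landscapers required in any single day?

15

Early-start schedule: Activity 2@1, Activity 1@4, Activity 4@1, Activity 5@1, Activity 3@1, Activity 6@4.
Load per day: day 1: 15, day 2: 15, day 3: 5, day 4: 5, day 5: 5, day 6: 5, day 7: 0.
Peak is 15.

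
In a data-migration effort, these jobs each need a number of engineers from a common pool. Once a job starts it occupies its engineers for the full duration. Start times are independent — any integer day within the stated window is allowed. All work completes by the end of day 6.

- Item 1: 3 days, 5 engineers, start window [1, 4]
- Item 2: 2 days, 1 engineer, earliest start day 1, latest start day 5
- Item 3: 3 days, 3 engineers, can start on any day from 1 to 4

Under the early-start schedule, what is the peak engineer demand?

Early-start schedule: Item 1@1, Item 2@1, Item 3@1.
Load per day: day 1: 9, day 2: 9, day 3: 8, day 4: 0, day 5: 0, day 6: 0.
Peak is 9.

9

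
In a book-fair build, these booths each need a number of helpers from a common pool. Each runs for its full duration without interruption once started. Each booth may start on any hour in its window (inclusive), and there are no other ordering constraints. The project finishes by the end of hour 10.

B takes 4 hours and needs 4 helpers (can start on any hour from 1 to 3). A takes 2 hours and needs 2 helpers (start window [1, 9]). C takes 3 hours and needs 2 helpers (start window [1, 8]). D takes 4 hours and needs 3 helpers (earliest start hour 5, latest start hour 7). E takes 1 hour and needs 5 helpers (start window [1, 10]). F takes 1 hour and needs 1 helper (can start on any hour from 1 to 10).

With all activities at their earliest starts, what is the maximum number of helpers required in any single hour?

14

Early-start schedule: B@1, A@1, C@1, D@5, E@1, F@1.
Load per hour: hour 1: 14, hour 2: 8, hour 3: 6, hour 4: 4, hour 5: 3, hour 6: 3, hour 7: 3, hour 8: 3, hour 9: 0, hour 10: 0.
Peak is 14.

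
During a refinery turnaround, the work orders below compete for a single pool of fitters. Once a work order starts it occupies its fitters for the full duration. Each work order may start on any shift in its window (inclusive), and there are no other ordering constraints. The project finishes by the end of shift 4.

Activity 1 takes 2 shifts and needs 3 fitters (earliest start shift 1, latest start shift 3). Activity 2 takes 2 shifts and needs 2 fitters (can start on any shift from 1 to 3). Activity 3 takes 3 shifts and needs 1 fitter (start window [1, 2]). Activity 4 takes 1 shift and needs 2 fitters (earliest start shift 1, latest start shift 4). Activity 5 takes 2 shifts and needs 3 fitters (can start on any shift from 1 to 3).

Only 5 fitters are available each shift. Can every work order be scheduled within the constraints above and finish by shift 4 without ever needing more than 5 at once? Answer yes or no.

no

Total fitter-shifts = 21; over 4 shifts the average is 21/4 > 5, so some shift must exceed 5.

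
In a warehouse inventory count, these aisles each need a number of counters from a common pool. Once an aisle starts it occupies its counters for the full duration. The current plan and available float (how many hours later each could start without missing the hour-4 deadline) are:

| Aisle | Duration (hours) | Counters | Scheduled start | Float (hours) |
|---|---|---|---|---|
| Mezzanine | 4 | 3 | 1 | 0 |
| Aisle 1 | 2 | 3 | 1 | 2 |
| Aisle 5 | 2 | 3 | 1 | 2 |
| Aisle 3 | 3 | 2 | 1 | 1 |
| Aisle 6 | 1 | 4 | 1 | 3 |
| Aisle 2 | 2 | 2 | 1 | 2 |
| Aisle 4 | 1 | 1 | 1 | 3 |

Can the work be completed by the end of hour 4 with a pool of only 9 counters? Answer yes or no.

Total counter-hours = 39; over 4 hours the average is 39/4 > 9, so some hour must exceed 9.

no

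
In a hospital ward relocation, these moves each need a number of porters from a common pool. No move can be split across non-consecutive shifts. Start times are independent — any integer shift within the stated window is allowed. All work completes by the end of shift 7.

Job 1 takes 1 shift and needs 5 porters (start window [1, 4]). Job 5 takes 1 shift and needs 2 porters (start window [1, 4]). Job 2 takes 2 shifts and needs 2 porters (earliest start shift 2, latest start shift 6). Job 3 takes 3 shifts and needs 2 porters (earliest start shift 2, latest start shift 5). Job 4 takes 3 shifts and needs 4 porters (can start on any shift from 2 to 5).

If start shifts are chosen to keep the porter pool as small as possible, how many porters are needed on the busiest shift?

5

Early-start (Job 1@1, Job 5@1, Job 2@2, Job 3@2, Job 4@2) gives peak 8: s1:7  s2:8  s3:8  s4:6  s5:0  s6:0  s7:0.
Shift Job 5→2, Job 2→3, Job 4→5.
Schedule Job 1@1, Job 5@2, Job 2@3, Job 3@2, Job 4@5: s1:5  s2:4  s3:4  s4:4  s5:4  s6:4  s7:4 — peak 5.
Total porter-shifts = 29 over 7 shifts ⇒ peak ≥ ⌈29/7⌉ = 5, so 5 is optimal.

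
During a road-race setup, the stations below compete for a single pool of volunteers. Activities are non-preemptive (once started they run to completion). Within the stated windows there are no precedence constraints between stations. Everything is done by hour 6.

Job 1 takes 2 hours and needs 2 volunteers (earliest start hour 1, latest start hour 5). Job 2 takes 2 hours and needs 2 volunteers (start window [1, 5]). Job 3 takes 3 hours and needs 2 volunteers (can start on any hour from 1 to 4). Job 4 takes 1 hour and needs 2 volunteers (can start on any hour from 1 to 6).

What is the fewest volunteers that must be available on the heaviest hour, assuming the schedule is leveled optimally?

4

Early-start (Job 1@1, Job 2@1, Job 3@1, Job 4@1) gives peak 8: h1:8  h2:6  h3:2  h4:0  h5:0  h6:0.
Shift Job 3→3, Job 4→3.
Schedule Job 1@1, Job 2@1, Job 3@3, Job 4@3: h1:4  h2:4  h3:4  h4:2  h5:2  h6:0 — peak 4.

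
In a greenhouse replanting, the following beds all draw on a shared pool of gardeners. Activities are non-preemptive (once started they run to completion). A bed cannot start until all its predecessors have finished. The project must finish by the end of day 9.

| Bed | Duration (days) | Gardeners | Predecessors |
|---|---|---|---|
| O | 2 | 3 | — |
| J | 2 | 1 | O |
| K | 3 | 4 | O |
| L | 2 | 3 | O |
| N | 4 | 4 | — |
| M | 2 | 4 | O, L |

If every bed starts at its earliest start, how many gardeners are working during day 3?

12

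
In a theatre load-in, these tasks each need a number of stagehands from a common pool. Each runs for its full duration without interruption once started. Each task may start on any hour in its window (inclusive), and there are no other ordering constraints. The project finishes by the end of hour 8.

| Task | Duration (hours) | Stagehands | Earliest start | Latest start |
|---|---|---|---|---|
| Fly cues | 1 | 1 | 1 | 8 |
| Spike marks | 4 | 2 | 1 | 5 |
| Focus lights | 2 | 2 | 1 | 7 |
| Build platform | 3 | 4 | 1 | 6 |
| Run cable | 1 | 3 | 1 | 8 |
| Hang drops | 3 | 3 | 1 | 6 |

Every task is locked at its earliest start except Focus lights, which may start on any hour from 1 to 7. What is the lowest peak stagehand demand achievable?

13

Focus lights@1: h1:15  h2:11  h3:9  h4:2  h5:0  h6:0  h7:0  h8:0 → peak 15
Focus lights@2: h1:13  h2:11  h3:11  h4:2  h5:0  h6:0  h7:0  h8:0 → peak 13
Focus lights@3: h1:13  h2:9  h3:11  h4:4  h5:0  h6:0  h7:0  h8:0 → peak 13
Focus lights@4: h1:13  h2:9  h3:9  h4:4  h5:2  h6:0  h7:0  h8:0 → peak 13
Focus lights@5: h1:13  h2:9  h3:9  h4:2  h5:2  h6:2  h7:0  h8:0 → peak 13
Focus lights@6: h1:13  h2:9  h3:9  h4:2  h5:0  h6:2  h7:2  h8:0 → peak 13
Focus lights@7: h1:13  h2:9  h3:9  h4:2  h5:0  h6:0  h7:2  h8:2 → peak 13
Best is Focus lights@2, peak 13.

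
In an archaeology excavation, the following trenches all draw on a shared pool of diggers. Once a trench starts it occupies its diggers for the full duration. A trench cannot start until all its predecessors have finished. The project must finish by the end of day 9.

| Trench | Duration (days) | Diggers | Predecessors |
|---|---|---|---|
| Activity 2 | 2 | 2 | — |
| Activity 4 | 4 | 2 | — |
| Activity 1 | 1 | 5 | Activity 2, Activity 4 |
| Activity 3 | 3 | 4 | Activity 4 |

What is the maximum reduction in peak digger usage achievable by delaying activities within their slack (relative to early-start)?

4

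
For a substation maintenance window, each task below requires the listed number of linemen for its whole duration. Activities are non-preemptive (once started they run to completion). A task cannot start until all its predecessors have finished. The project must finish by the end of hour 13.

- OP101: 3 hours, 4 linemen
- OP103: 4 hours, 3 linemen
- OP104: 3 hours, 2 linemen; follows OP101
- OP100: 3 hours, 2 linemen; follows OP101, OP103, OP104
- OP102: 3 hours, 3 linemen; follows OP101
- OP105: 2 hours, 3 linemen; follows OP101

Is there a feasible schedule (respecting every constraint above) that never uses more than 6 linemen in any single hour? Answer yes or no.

Schedule OP101@1, OP103@4, OP104@4, OP100@8, OP102@8, OP105@11: h1:4  h2:4  h3:4  h4:5  h5:5  h6:5  h7:3  h8:5  h9:5  h10:5  h11:3  h12:3  h13:0 — peak 5 ≤ 6.

yes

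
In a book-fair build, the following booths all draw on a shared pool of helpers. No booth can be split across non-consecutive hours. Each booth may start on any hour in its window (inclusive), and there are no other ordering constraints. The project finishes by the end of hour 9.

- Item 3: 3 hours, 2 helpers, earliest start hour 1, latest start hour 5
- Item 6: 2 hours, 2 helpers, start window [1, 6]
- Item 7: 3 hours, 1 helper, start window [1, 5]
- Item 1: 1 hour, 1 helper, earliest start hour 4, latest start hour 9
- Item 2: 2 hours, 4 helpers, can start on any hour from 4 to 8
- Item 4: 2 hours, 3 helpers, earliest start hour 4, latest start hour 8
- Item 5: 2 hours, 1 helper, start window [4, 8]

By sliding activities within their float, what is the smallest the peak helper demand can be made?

4

Early-start (Item 3@1, Item 6@1, Item 7@1, Item 1@4, Item 2@4, Item 4@4, Item 5@4) gives peak 9: h1:5  h2:5  h3:3  h4:9  h5:8  h6:0  h7:0  h8:0  h9:0.
Shift Item 7→3, Item 2→6, Item 4→8.
Schedule Item 3@1, Item 6@1, Item 7@3, Item 1@4, Item 2@6, Item 4@8, Item 5@4: h1:4  h2:4  h3:3  h4:3  h5:2  h6:4  h7:4  h8:3  h9:3 — peak 4.
Total helper-hours = 30 over 9 hours ⇒ peak ≥ ⌈30/9⌉ = 4, so 4 is optimal.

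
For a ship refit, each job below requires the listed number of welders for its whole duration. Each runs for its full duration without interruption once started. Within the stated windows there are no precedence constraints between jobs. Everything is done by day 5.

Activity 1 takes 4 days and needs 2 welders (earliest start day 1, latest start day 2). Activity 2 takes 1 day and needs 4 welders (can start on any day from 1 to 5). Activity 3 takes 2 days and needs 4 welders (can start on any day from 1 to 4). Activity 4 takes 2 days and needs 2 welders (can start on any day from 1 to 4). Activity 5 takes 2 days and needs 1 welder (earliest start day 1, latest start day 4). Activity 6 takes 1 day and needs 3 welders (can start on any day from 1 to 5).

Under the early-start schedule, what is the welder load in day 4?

At early start, day 4 has: Activity 1.
Demand: 2 = 2.

2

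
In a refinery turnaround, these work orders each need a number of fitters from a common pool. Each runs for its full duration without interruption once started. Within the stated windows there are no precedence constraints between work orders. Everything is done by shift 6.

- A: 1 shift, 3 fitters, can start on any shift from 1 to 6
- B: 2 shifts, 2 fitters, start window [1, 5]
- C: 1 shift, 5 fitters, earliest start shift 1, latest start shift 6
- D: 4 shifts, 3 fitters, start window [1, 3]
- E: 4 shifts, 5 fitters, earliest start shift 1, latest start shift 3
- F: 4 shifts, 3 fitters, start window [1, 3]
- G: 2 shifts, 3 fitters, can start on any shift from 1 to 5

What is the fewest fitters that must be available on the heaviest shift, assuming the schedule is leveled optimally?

Early-start (A@1, B@1, C@1, D@1, E@1, F@1, G@1) gives peak 24: s1:24  s2:16  s3:11  s4:11  s5:0  s6:0.
Shift C→2, E→3, F→3, G→5.
Schedule A@1, B@1, C@2, D@1, E@3, F@3, G@5: s1:8  s2:10  s3:11  s4:11  s5:11  s6:11 — peak 11.
Total fitter-shifts = 62 over 6 shifts ⇒ peak ≥ ⌈62/6⌉ = 11, so 11 is optimal.

11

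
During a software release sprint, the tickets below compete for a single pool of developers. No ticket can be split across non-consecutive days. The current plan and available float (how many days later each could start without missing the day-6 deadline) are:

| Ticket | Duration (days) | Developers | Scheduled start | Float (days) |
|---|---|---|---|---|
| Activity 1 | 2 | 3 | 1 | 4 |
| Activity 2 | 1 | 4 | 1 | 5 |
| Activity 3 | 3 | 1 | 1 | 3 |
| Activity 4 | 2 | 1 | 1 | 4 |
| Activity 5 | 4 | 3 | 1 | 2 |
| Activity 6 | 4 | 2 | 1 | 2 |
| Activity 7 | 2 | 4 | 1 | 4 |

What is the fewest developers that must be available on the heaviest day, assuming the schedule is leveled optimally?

Early-start (Activity 1@1, Activity 2@1, Activity 3@1, Activity 4@1, Activity 5@1, Activity 6@1, Activity 7@1) gives peak 18: d1:18  d2:14  d3:6  d4:5  d5:0  d6:0.
Shift Activity 2→6, Activity 3→3, Activity 4→3, Activity 7→5.
Schedule Activity 1@1, Activity 2@6, Activity 3@3, Activity 4@3, Activity 5@1, Activity 6@1, Activity 7@5: d1:8  d2:8  d3:7  d4:7  d5:5  d6:8 — peak 8.
Total developer-days = 43 over 6 days ⇒ peak ≥ ⌈43/6⌉ = 8, so 8 is optimal.

8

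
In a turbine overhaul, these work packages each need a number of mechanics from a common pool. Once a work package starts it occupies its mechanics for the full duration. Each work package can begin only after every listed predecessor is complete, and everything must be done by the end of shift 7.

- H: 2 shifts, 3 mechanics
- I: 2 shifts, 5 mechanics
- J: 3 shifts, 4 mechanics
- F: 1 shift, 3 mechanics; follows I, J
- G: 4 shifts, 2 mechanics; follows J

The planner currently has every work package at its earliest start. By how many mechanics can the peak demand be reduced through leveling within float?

Early-start peak: s1:12  s2:12  s3:4  s4:5  s5:2  s6:2  s7:2 ⇒ 12.
Leveled (H@1, I@4, J@1, F@6, G@4): s1:7  s2:7  s3:4  s4:7  s5:7  s6:5  s7:2 ⇒ 7.
Reduction 12 − 7 = 5.

5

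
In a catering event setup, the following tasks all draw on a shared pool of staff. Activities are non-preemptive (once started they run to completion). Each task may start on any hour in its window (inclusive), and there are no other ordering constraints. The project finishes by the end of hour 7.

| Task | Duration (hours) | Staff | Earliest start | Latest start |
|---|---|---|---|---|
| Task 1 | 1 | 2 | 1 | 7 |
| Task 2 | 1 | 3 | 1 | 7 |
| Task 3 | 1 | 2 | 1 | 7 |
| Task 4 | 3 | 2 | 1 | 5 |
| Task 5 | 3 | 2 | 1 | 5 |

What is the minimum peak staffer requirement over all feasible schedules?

Early-start (Task 1@1, Task 2@1, Task 3@1, Task 4@1, Task 5@1) gives peak 11: h1:11  h2:4  h3:4  h4:0  h5:0  h6:0  h7:0.
Shift Task 2→2, Task 4→3, Task 5→3.
Schedule Task 1@1, Task 2@2, Task 3@1, Task 4@3, Task 5@3: h1:4  h2:3  h3:4  h4:4  h5:4  h6:0  h7:0 — peak 4.

4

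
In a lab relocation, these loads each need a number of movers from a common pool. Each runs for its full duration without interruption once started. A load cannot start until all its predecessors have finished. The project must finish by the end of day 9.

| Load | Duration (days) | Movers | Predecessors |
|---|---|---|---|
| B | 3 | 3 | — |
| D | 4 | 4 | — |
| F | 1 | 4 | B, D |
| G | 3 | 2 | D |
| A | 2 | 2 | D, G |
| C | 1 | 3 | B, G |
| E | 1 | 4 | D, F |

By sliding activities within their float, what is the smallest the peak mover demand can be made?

Schedule B@1, D@1, F@5, G@5, A@8, C@8, E@6: d1:7  d2:7  d3:7  d4:4  d5:6  d6:6  d7:2  d8:5  d9:2 — peak 7.

7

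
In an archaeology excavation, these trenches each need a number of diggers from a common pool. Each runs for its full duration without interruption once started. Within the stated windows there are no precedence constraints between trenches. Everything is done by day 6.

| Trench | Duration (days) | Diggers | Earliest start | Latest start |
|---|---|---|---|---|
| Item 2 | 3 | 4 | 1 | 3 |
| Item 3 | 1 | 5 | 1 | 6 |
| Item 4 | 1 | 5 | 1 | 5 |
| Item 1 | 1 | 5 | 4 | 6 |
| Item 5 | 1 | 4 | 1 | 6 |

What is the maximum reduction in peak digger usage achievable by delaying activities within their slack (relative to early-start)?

10

Early-start peak: d1:18  d2:4  d3:4  d4:5  d5:0  d6:0 ⇒ 18.
Leveled (Item 2@1, Item 3@4, Item 4@5, Item 1@6, Item 5@1): d1:8  d2:4  d3:4  d4:5  d5:5  d6:5 ⇒ 8.
Reduction 18 − 8 = 10.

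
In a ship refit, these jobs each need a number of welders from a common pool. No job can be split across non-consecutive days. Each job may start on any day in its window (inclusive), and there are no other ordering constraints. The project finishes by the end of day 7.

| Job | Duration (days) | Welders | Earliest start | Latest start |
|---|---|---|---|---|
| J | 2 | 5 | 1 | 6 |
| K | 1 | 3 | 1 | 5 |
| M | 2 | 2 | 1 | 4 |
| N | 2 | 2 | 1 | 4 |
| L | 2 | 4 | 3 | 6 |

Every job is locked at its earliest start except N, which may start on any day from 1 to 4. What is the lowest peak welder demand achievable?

N@1: d1:12  d2:9  d3:4  d4:4  d5:0  d6:0  d7:0 → peak 12
N@2: d1:10  d2:9  d3:6  d4:4  d5:0  d6:0  d7:0 → peak 10
N@3: d1:10  d2:7  d3:6  d4:6  d5:0  d6:0  d7:0 → peak 10
N@4: d1:10  d2:7  d3:4  d4:6  d5:2  d6:0  d7:0 → peak 10
Best is N@2, peak 10.

10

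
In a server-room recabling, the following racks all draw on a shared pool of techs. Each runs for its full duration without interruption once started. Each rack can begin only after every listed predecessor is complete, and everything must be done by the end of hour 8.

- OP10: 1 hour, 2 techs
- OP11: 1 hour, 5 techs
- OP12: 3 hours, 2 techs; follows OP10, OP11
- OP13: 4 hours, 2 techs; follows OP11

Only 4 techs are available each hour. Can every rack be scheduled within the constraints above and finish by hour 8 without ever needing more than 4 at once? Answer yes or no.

no

The minimum achievable peak is 5; 4 < 5, so no feasible schedule stays within the cap.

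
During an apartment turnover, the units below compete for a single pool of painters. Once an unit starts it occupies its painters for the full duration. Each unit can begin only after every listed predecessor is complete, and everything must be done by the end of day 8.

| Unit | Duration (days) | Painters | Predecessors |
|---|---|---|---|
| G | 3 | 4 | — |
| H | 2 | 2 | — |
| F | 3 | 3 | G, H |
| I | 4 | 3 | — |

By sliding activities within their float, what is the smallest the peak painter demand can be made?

6

Early-start (G@1, H@1, F@4, I@1) gives peak 9: d1:9  d2:9  d3:7  d4:6  d5:3  d6:3  d7:0  d8:0.
Shift I→4.
Schedule G@1, H@1, F@4, I@4: d1:6  d2:6  d3:4  d4:6  d5:6  d6:6  d7:3  d8:0 — peak 6.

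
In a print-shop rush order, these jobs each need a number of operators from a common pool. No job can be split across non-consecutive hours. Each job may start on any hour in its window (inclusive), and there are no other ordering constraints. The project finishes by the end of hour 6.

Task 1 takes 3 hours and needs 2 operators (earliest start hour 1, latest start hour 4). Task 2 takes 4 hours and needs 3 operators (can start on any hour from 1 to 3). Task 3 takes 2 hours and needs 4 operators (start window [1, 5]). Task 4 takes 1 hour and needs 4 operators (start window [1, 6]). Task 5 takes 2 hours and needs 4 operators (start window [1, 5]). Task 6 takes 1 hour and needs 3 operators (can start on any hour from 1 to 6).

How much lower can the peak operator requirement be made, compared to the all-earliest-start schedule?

Early-start peak: h1:20  h2:13  h3:5  h4:3  h5:0  h6:0 ⇒ 20.
Leveled (Task 1@1, Task 2@1, Task 3@4, Task 4@6, Task 5@5, Task 6@1): h1:8  h2:5  h3:5  h4:7  h5:8  h6:8 ⇒ 8.
Reduction 20 − 8 = 12.

12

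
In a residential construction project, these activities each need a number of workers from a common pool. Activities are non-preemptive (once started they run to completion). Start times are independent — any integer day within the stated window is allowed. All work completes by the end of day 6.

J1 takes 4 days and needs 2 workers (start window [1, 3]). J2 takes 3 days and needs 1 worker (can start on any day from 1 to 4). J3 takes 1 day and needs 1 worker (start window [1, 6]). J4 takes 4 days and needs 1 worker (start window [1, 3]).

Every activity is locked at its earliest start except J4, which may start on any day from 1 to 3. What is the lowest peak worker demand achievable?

J4@1: d1:5  d2:4  d3:4  d4:3  d5:0  d6:0 → peak 5
J4@2: d1:4  d2:4  d3:4  d4:3  d5:1  d6:0 → peak 4
J4@3: d1:4  d2:3  d3:4  d4:3  d5:1  d6:1 → peak 4
Best is J4@2, peak 4.

4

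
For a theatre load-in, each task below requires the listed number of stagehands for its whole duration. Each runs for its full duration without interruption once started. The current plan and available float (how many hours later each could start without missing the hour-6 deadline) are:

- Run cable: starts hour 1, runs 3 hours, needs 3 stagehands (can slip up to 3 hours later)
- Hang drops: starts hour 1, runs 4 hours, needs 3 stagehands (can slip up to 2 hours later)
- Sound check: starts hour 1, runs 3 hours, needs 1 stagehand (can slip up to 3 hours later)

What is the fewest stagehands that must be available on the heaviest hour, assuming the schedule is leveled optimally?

6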